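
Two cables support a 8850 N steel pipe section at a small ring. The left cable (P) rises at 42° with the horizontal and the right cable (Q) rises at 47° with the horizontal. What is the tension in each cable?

T_P = 6037 N, T_Q = 6578 N

ΣF_x = 0: −T_P·cos42° + T_Q·cos47° = 0 → T_Q = 1.08966·T_P.
ΣF_y = 0: T_P·sin42° + T_Q·sin47° = 8850.
Substitute: T_P·(0.669131 + 1.08966·0.731354) = 8850 → T_P = 6036.6 ≈ 6037 N.
Then T_Q = 1.08966 × 6036.6 = 6578 N.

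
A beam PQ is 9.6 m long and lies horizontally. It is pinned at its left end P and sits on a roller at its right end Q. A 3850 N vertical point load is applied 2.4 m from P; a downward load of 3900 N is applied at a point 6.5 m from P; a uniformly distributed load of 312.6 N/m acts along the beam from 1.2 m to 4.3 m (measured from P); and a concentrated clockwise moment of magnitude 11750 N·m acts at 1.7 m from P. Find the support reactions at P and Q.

P_x = 0, P_y = 3614 N, Q_y = 5105 N

Resultant of the distributed load: 312.6 × 3.1 = 969.06 N at 2.75 m from P.
ΣM about P: Q_y·9.6 − 3850·2.4 − 3900·6.5 − (312.6·3.1)·2.75 − 11750 = 0 → Q_y = 49004.915/9.6 = 5104.68 ≈ 5105 N.
ΣF_y = 0: P_y + 5104.68 − 3850 − 3900 − 312.6·3.1 = 0 → P_y = 3614 N.
ΣF_x = 0: no horizontal applied forces, so P_x = 0.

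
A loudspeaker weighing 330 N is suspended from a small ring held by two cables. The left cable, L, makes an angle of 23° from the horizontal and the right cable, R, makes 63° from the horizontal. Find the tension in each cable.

ΣF_x = 0: −T_L·cos23° + T_R·cos63° = 0 → T_R = 2.02759·T_L.
ΣF_y = 0: T_L·sin23° + T_R·sin63° = 330.
Substitute: T_L·(0.390731 + 2.02759·0.891007) = 330 → T_L = 150.182 ≈ 150.2 N.
Then T_R = 2.02759 × 150.182 = 304.5 N.

T_L = 150.2 N, T_R = 304.5 N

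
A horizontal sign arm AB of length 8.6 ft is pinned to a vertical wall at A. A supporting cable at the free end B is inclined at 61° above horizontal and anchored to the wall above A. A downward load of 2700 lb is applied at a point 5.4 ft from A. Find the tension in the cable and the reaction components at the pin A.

ΣM about A: T·sin61°·8.6 − 2700·5.4 = 0 → T = 14580/(8.6·0.87462) = 1938.38 ≈ 1938 lb.
ΣF_x = 0: A_x − T·cos61° = 0 → A_x = 1938.38 × 0.48481 = 939.7 lb.
ΣF_y = 0: A_y + T·sin61° − 2700 = 0 → A_y = 2700 − 1938.38 × 0.87462 = 1005 lb.

T = 1938 lb, A_x = 939.7 lb, A_y = 1005 lb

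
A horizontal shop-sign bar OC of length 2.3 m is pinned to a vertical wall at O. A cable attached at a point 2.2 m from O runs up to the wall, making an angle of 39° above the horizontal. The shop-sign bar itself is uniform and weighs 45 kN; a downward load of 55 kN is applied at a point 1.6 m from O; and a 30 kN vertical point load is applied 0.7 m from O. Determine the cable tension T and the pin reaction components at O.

T = 116.1 kN, O_x = 90.23 kN, O_y = 56.93 kN

ΣM about O: T·sin39°·2.2 − 45·1.15 − 55·1.6 − 30·0.7 = 0 → T = 160.75/(2.2·0.62932) = 116.107 ≈ 116.1 kN.
ΣF_x = 0: O_x − T·cos39° = 0 → O_x = 116.107 × 0.777146 = 90.23 kN.
ΣF_y = 0: O_y + T·sin39° − 45 − 55 − 30 = 0 → O_y = 130 − 116.107 × 0.62932 = 56.93 kN.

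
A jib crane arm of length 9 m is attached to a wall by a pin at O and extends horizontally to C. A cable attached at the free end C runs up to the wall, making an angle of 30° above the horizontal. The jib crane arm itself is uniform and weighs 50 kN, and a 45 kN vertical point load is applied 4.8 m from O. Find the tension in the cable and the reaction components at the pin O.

ΣM about O: T·sin30°·9 − 50·4.5 − 45·4.8 = 0 → T = 441/(9·0.5) = 98.00 kN.
ΣF_x = 0: O_x − T·cos30° = 0 → O_x = 98 × 0.866025 = 84.87 kN.
ΣF_y = 0: O_y + T·sin30° − 50 − 45 = 0 → O_y = 95 − 98 × 0.5 = 46.00 kN.

T = 98.00 kN, O_x = 84.87 kN, O_y = 46.00 kN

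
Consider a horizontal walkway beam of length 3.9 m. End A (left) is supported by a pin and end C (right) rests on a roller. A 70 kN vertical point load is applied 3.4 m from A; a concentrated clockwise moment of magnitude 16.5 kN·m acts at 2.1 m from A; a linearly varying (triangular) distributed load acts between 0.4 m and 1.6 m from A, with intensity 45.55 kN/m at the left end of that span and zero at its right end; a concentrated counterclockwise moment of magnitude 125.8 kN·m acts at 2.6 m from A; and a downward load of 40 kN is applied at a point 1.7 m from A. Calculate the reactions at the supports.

A_x = 0, A_y = 81.29 kN, C_y = 56.04 kN

Resultant of the triangular load: ½ × 45.55 × 1.2 = 27.33 kN, acting at 0.8 m from A (one-third of the span from the peak).
Moments about A: C_y·3.9 − 70·3.4 − 16.5 − (½·45.55·1.2)·0.8 + 125.8 − 40·1.7 = 0 → C_y = 218.564/3.9 = 56.0421 ≈ 56.04 kN.
ΣF_y = 0: A_y + 56.0421 − 70 − ½·45.55·1.2 − 40 = 0 → A_y = 81.29 kN.
ΣF_x = 0: no horizontal applied forces, so A_x = 0.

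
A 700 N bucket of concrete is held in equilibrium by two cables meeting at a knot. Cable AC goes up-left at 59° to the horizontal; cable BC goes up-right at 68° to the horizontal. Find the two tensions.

ΣF_x = 0: −T_AC·cos59° + T_BC·cos68° = 0 → T_BC = 1.37488·T_AC.
ΣF_y = 0: T_AC·sin59° + T_BC·sin68° = 700.
Substitute: T_AC·(0.857167 + 1.37488·0.927184) = 700 → T_AC = 328.34 ≈ 328.3 N.
Then T_BC = 1.37488 × 328.34 = 451.4 N.

T_AC = 328.3 N, T_BC = 451.4 N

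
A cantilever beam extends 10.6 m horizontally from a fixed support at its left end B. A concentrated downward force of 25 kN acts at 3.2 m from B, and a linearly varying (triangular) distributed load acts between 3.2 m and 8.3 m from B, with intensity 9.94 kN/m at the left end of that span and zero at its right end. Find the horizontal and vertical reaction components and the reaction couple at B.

B_x = 0, B_y = 50.35 kN, M_B = 204.2 kN·m

Resultant of the triangular load: ½ × 9.94 × 5.1 = 25.347 kN, acting at 4.9 m from B (one-third of the span from the peak).
ΣF_x = 0: B_x = 0.
ΣF_y = 0: B_y − 25 − ½·9.94·5.1 = 0 → B_y = 50.35 kN.
ΣM about B: M_B − 25·3.2 − (½·9.94·5.1)·4.9 = 0 → M_B = 204.2 kN·m.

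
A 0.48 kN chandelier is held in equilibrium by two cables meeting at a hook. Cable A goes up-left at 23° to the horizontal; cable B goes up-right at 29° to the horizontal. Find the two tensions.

ΣF_x = 0: −T_A·cos23° + T_B·cos29° = 0 → T_B = 1.05246·T_A.
ΣF_y = 0: T_A·sin23° + T_B·sin29° = 0.48.
Substitute: T_A·(0.390731 + 1.05246·0.48481) = 0.48 → T_A = 0.532757 ≈ 0.5328 kN.
Then T_B = 1.05246 × 0.532757 = 0.5607 kN.

T_A = 0.5328 kN, T_B = 0.5607 kN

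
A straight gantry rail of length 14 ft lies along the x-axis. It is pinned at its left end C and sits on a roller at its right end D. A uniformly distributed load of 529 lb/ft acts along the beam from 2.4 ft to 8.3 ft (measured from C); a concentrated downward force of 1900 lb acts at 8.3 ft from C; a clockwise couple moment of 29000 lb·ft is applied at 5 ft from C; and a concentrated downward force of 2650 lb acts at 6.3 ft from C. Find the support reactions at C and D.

Resultant of the distributed load: 529 × 5.9 = 3121.1 lb at 5.35 ft from C.
Taking moments about C: D_y·14 − (529·5.9)·5.35 − 1900·8.3 − 29000 − 2650·6.3 = 0 → D_y = 78162.885/14 = 5583.06 ≈ 5583 lb.
ΣF_y = 0: C_y + 5583.06 − 529·5.9 − 1900 − 2650 = 0 → C_y = 2088 lb.
ΣF_x = 0: no horizontal applied forces, so C_x = 0.

C_x = 0, C_y = 2088 lb, D_y = 5583 lb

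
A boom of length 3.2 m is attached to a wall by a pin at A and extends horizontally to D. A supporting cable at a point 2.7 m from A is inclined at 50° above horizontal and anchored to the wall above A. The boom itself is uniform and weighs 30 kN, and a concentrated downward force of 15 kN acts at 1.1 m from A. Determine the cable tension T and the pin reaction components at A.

T = 31.18 kN, A_x = 20.05 kN, A_y = 21.11 kN

ΣM about A: T·sin50°·2.7 − 30·1.6 − 15·1.1 = 0 → T = 64.5/(2.7·0.766044) = 31.1847 ≈ 31.18 kN.
ΣF_x = 0: A_x − T·cos50° = 0 → A_x = 31.1847 × 0.642788 = 20.05 kN.
ΣF_y = 0: A_y + T·sin50° − 30 − 15 = 0 → A_y = 45 − 31.1847 × 0.766044 = 21.11 kN.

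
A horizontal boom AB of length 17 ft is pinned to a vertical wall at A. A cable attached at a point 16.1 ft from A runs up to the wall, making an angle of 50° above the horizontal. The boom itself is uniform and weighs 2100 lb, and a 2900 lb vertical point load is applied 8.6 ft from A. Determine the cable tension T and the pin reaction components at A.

ΣM about A: T·sin50°·16.1 − 2100·8.5 − 2900·8.6 = 0 → T = 42790/(16.1·0.766044) = 3469.47 ≈ 3469 lb.
ΣF_x = 0: A_x − T·cos50° = 0 → A_x = 3469.47 × 0.642788 = 2230 lb.
ΣF_y = 0: A_y + T·sin50° − 2100 − 2900 = 0 → A_y = 5000 − 3469.47 × 0.766044 = 2342 lb.

T = 3469 lb, A_x = 2230 lb, A_y = 2342 lb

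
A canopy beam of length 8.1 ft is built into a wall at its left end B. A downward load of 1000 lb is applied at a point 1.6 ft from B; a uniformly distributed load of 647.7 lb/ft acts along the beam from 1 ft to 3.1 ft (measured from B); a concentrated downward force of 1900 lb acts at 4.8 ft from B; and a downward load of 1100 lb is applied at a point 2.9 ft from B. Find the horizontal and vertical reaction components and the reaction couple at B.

B_x = 0, B_y = 5360 lb, M_B = 16700 lb·ft

Resultant of the distributed load: 647.7 × 2.1 = 1360.17 lb at 2.05 ft from B.
ΣF_x = 0: B_x = 0.
ΣF_y = 0: B_y − 1000 − 647.7·2.1 − 1900 − 1100 = 0 → B_y = 5360 lb.
ΣM about B: M_B − 1000·1.6 − (647.7·2.1)·2.05 − 1900·4.8 − 1100·2.9 = 0 → M_B = 16700 lb·ft.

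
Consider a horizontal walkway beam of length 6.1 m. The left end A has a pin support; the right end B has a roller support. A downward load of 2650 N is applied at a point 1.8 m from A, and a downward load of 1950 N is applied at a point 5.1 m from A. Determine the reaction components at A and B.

Moments about A: B_y·6.1 − 2650·1.8 − 1950·5.1 = 0 → B_y = 14715/6.1 = 2412.3 ≈ 2412 N.
ΣF_y = 0: A_y + 2412.3 − 2650 − 1950 = 0 → A_y = 2188 N.
ΣF_x = 0: no horizontal applied forces, so A_x = 0.

A_x = 0, A_y = 2188 N, B_y = 2412 N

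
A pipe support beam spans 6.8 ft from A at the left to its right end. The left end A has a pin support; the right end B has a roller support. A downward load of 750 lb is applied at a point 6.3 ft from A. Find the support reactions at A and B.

ΣM about A: B_y·6.8 − 750·6.3 = 0 → B_y = 4725/6.8 = 694.853 ≈ 694.9 lb.
ΣF_y = 0: A_y + 694.853 − 750 = 0 → A_y = 55.15 lb.
ΣF_x = 0: no horizontal applied forces, so A_x = 0.

A_x = 0, A_y = 55.15 lb, B_y = 694.9 lb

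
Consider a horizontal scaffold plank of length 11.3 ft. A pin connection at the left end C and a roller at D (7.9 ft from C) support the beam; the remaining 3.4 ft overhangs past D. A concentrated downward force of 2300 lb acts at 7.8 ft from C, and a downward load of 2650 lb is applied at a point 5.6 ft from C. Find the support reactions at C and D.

C_x = 0, C_y = 800.6 lb, D_y = 4149 lb

ΣM about C: D_y·7.9 − 2300·7.8 − 2650·5.6 = 0 → D_y = 32780/7.9 = 4149.37 ≈ 4149 lb.
ΣF_y = 0: C_y + 4149.37 − 2300 − 2650 = 0 → C_y = 800.6 lb.
ΣF_x = 0: no horizontal applied forces, so C_x = 0.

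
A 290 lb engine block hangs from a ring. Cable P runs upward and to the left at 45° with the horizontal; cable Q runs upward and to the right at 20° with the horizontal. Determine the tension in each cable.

T_P = 300.7 lb, T_Q = 226.3 lb

ΣF_x = 0: −T_P·cos45° + T_Q·cos20° = 0 → T_Q = 0.752487·T_P.
ΣF_y = 0: T_P·sin45° + T_Q·sin20° = 290.
Substitute: T_P·(0.707107 + 0.752487·0.34202) = 290 → T_P = 300.682 ≈ 300.7 lb.
Then T_Q = 0.752487 × 300.682 = 226.3 lb.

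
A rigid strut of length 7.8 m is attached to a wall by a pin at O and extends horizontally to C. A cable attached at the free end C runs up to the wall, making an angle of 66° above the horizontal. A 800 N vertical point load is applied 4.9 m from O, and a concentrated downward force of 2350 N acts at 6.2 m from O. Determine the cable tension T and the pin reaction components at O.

ΣM about O: T·sin66°·7.8 − 800·4.9 − 2350·6.2 = 0 → T = 18490/(7.8·0.913545) = 2594.85 ≈ 2595 N.
ΣF_x = 0: O_x − T·cos66° = 0 → O_x = 2594.85 × 0.406737 = 1055 N.
ΣF_y = 0: O_y + T·sin66° − 800 − 2350 = 0 → O_y = 3150 − 2594.85 × 0.913545 = 779.5 N.

T = 2595 N, O_x = 1055 N, O_y = 779.5 N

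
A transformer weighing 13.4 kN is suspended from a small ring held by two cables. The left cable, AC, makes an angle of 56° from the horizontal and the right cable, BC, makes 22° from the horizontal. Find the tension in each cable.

ΣF_x = 0: −T_AC·cos56° + T_BC·cos22° = 0 → T_BC = 0.603109·T_AC.
ΣF_y = 0: T_AC·sin56° + T_BC·sin22° = 13.4.
Substitute: T_AC·(0.829038 + 0.603109·0.374607) = 13.4 → T_AC = 12.7018 ≈ 12.70 kN.
Then T_BC = 0.603109 × 12.7018 = 7.661 kN.

T_AC = 12.70 kN, T_BC = 7.661 kN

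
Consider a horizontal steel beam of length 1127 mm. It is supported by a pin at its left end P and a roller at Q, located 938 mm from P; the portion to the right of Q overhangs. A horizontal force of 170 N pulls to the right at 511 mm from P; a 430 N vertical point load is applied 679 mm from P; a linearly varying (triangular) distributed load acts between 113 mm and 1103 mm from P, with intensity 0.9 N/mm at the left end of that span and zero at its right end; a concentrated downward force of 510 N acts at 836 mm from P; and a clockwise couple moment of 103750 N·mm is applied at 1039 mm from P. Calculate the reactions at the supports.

Resultant of the triangular load: ½ × 0.9 × 990 = 445.5 N, acting at 443 mm from P (one-third of the span from the peak).
Taking moments about P: Q_y·938 − 430·679 − (½·0.9·990)·443 − 510·836 − 103750 = 0 → Q_y = 1019436.5/938 = 1086.82 ≈ 1087 N.
ΣF_y = 0: P_y + 1086.82 − 430 − ½·0.9·990 − 510 = 0 → P_y = 298.7 N.
ΣF_x = 0: P_x + 170 = 0 → P_x = -170.0 N.

P_x = -170.0 N, P_y = 298.7 N, Q_y = 1087 N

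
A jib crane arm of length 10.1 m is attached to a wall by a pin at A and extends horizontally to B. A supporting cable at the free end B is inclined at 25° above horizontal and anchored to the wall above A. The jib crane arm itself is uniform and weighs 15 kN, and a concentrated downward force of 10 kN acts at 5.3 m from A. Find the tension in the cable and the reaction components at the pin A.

T = 30.16 kN, A_x = 27.34 kN, A_y = 12.25 kN

ΣM about A: T·sin25°·10.1 − 15·5.05 − 10·5.3 = 0 → T = 128.75/(10.1·0.422618) = 30.1632 ≈ 30.16 kN.
ΣF_x = 0: A_x − T·cos25° = 0 → A_x = 30.1632 × 0.906308 = 27.34 kN.
ΣF_y = 0: A_y + T·sin25° − 15 − 10 = 0 → A_y = 25 − 30.1632 × 0.422618 = 12.25 kN.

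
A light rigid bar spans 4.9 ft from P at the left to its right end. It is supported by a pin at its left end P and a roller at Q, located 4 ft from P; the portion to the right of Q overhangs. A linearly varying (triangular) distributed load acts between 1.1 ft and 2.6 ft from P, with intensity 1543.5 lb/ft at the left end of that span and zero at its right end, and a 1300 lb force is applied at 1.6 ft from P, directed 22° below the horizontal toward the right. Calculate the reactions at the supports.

Resultant of the triangular load: ½ × 1543.5 × 1.5 = 1157.625 lb, acting at 1.6 ft from P (one-third of the span from the peak).
ΣM about P: Q_y·4 − (½·1543.5·1.5)·1.6 − 1300·sin22°·1.6 = 0 → Q_y = 2631.38/4 = 657.845 ≈ 657.8 lb.
ΣF_y = 0: P_y + 657.845 − ½·1543.5·1.5 − 1300·sin22° = 0 → P_y = 986.8 lb.
ΣF_x = 0: P_x + 1300·cos22° = 0 → P_x = -1205 lb.

P_x = -1205 lb, P_y = 986.8 lb, Q_y = 657.8 lb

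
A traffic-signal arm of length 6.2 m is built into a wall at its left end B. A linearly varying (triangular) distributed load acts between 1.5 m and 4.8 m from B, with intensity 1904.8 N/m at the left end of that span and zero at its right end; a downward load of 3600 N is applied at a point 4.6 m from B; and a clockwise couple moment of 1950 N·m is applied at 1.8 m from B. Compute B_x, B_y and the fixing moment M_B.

B_x = 0, B_y = 6743 N, M_B = 26680 N·m

Resultant of the triangular load: ½ × 1904.8 × 3.3 = 3142.92 N, acting at 2.6 m from B (one-third of the span from the peak).
ΣF_x = 0: B_x = 0.
ΣF_y = 0: B_y − ½·1904.8·3.3 − 3600 = 0 → B_y = 6743 N.
ΣM about B: M_B − (½·1904.8·3.3)·2.6 − 3600·4.6 − 1950 = 0 → M_B = 26680 N·m.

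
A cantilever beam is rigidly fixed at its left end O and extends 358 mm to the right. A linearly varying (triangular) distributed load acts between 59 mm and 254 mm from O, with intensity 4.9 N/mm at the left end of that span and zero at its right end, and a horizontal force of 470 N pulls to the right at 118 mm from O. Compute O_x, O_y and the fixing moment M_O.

O_x = -470.0 N, O_y = 477.8 N, M_O = 59240 N·mm

Resultant of the triangular load: ½ × 4.9 × 195 = 477.75 N, acting at 124 mm from O (one-third of the span from the peak).
ΣF_x = 0: O_x + 470 = 0 → O_x = -470.0 N.
ΣF_y = 0: O_y − ½·4.9·195 = 0 → O_y = 477.8 N.
ΣM about O: M_O − (½·4.9·195)·124 = 0 → M_O = 59240 N·mm.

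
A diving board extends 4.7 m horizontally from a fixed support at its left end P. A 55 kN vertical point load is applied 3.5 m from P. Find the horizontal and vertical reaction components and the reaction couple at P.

P_x = 0, P_y = 55.00 kN, M_P = 192.5 kN·m

ΣF_x = 0: P_x = 0.
ΣF_y = 0: P_y − 55 = 0 → P_y = 55.00 kN.
ΣM about P: M_P − 55·3.5 = 0 → M_P = 192.5 kN·m.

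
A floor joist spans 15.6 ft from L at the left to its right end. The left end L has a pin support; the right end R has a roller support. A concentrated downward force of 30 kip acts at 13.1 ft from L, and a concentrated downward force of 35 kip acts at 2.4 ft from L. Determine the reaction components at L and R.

L_x = 0, L_y = 34.42 kip, R_y = 30.58 kip

Moments about L: R_y·15.6 − 30·13.1 − 35·2.4 = 0 → R_y = 477/15.6 = 30.5769 ≈ 30.58 kip.
ΣF_y = 0: L_y + 30.5769 − 30 − 35 = 0 → L_y = 34.42 kip.
ΣF_x = 0: no horizontal applied forces, so L_x = 0.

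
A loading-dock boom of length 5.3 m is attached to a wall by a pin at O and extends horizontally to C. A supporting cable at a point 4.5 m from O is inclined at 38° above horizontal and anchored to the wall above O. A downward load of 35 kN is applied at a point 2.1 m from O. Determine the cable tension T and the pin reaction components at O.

T = 26.53 kN, O_x = 20.91 kN, O_y = 18.67 kN

ΣM about O: T·sin38°·4.5 − 35·2.1 = 0 → T = 73.5/(4.5·0.615661) = 26.5298 ≈ 26.53 kN.
ΣF_x = 0: O_x − T·cos38° = 0 → O_x = 26.5298 × 0.788011 = 20.91 kN.
ΣF_y = 0: O_y + T·sin38° − 35 = 0 → O_y = 35 − 26.5298 × 0.615661 = 18.67 kN.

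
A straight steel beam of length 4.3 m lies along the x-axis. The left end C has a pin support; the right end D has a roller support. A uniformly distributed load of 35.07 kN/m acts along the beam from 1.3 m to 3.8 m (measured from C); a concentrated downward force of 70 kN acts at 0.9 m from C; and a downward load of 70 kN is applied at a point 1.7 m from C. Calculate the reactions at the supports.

Resultant of the distributed load: 35.07 × 2.5 = 87.675 kN at 2.55 m from C.
Taking moments about C: D_y·4.3 − (35.07·2.5)·2.55 − 70·0.9 − 70·1.7 = 0 → D_y = 405.57125/4.3 = 94.3189 ≈ 94.32 kN.
ΣF_y = 0: C_y + 94.3189 − 35.07·2.5 − 70 − 70 = 0 → C_y = 133.4 kN.
ΣF_x = 0: no horizontal applied forces, so C_x = 0.

C_x = 0, C_y = 133.4 kN, D_y = 94.32 kN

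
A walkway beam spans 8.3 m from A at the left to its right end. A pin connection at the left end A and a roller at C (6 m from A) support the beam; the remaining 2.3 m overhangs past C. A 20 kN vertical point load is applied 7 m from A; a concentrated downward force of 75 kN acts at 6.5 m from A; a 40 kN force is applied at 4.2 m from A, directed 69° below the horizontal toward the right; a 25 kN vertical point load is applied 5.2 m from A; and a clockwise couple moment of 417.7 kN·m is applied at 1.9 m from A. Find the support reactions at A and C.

ΣM about A: C_y·6 − 20·7 − 75·6.5 − 40·sin69°·4.2 − 25·5.2 − 417.7 = 0 → C_y = 1332.04/6 = 222.007 ≈ 222.0 kN.
ΣF_y = 0: A_y + 222.007 − 20 − 75 − 40·sin69° − 25 = 0 → A_y = -64.66 kN.
ΣF_x = 0: A_x + 40·cos69° = 0 → A_x = -14.33 kN.

A_x = -14.33 kN, A_y = -64.66 kN, C_y = 222.0 kN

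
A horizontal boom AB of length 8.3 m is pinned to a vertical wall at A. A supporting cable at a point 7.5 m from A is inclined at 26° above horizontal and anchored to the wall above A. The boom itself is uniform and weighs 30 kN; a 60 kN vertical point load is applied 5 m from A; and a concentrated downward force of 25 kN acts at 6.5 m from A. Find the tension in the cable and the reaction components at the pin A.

ΣM about A: T·sin26°·7.5 − 30·4.15 − 60·5 − 25·6.5 = 0 → T = 587/(7.5·0.438371) = 178.54 ≈ 178.5 kN.
ΣF_x = 0: A_x − T·cos26° = 0 → A_x = 178.54 × 0.898794 = 160.5 kN.
ΣF_y = 0: A_y + T·sin26° − 30 − 60 − 25 = 0 → A_y = 115 − 178.54 × 0.438371 = 36.73 kN.

T = 178.5 kN, A_x = 160.5 kN, A_y = 36.73 kN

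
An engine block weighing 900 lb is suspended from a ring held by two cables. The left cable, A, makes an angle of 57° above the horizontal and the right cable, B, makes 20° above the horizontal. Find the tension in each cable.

T_A = 868.0 lb, T_B = 503.1 lb

ΣF_x = 0: −T_A·cos57° + T_B·cos20° = 0 → T_B = 0.579593·T_A.
ΣF_y = 0: T_A·sin57° + T_B·sin20° = 900.
Substitute: T_A·(0.838671 + 0.579593·0.34202) = 900 → T_A = 867.969 ≈ 868.0 lb.
Then T_B = 0.579593 × 867.969 = 503.1 lb.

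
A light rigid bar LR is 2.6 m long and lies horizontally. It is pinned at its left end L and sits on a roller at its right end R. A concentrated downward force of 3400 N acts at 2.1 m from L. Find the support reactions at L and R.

ΣM about L: R_y·2.6 − 3400·2.1 = 0 → R_y = 7140/2.6 = 2746.15 ≈ 2746 N.
ΣF_y = 0: L_y + 2746.15 − 3400 = 0 → L_y = 653.8 N.
ΣF_x = 0: no horizontal applied forces, so L_x = 0.

L_x = 0, L_y = 653.8 N, R_y = 2746 N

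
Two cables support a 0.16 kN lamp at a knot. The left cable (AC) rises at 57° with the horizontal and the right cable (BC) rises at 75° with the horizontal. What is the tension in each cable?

T_AC = 0.05572 kN, T_BC = 0.1173 kN

ΣF_x = 0: −T_AC·cos57° + T_BC·cos75° = 0 → T_BC = 2.10432·T_AC.
ΣF_y = 0: T_AC·sin57° + T_BC·sin75° = 0.16.
Substitute: T_AC·(0.838671 + 2.10432·0.965926) = 0.16 → T_AC = 0.0557241 ≈ 0.05572 kN.
Then T_BC = 2.10432 × 0.0557241 = 0.1173 kN.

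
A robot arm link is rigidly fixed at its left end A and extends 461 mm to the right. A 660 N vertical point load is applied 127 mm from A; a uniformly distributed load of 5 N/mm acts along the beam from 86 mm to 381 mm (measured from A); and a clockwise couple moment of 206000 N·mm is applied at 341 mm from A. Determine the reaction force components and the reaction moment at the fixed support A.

Resultant of the distributed load: 5 × 295 = 1475 N at 233.5 mm from A.
ΣF_x = 0: A_x = 0.
ΣF_y = 0: A_y − 660 − 5·295 = 0 → A_y = 2135 N.
ΣM about A: M_A − 660·127 − (5·295)·233.5 − 206000 = 0 → M_A = 634200 N·mm.

A_x = 0, A_y = 2135 N, M_A = 634200 N·mm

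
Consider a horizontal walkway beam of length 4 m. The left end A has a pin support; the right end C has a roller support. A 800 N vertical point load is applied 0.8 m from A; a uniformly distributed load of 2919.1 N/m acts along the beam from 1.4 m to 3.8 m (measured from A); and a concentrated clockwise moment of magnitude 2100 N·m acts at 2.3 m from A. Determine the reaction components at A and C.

Resultant of the distributed load: 2919.1 × 2.4 = 7005.84 N at 2.6 m from A.
ΣM about A: C_y·4 − 800·0.8 − (2919.1·2.4)·2.6 − 2100 = 0 → C_y = 20955.184/4 = 5238.8 ≈ 5239 N.
ΣF_y = 0: A_y + 5238.8 − 800 − 2919.1·2.4 = 0 → A_y = 2567 N.
ΣF_x = 0: no horizontal applied forces, so A_x = 0.

A_x = 0, A_y = 2567 N, C_y = 5239 N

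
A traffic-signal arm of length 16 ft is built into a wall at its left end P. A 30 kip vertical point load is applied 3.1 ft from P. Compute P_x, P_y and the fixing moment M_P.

P_x = 0, P_y = 30.00 kip, M_P = 93.00 kip·ft

ΣF_x = 0: P_x = 0.
ΣF_y = 0: P_y − 30 = 0 → P_y = 30.00 kip.
ΣM about P: M_P − 30·3.1 = 0 → M_P = 93.00 kip·ft.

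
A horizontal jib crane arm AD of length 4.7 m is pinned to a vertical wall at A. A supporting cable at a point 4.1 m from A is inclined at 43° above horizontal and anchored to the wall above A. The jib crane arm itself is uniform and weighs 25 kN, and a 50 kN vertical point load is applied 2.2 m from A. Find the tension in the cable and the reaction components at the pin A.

T = 60.35 kN, A_x = 44.14 kN, A_y = 33.84 kN

ΣM about A: T·sin43°·4.1 − 25·2.35 − 50·2.2 = 0 → T = 168.75/(4.1·0.681998) = 60.3499 ≈ 60.35 kN.
ΣF_x = 0: A_x − T·cos43° = 0 → A_x = 60.3499 × 0.731354 = 44.14 kN.
ΣF_y = 0: A_y + T·sin43° − 25 − 50 = 0 → A_y = 75 − 60.3499 × 0.681998 = 33.84 kN.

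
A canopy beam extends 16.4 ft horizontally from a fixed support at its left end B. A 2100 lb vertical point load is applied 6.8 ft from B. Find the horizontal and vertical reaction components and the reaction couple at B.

B_x = 0, B_y = 2100 lb, M_B = 14280 lb·ft

ΣF_x = 0: B_x = 0.
ΣF_y = 0: B_y − 2100 = 0 → B_y = 2100 lb.
ΣM about B: M_B − 2100·6.8 = 0 → M_B = 14280 lb·ft.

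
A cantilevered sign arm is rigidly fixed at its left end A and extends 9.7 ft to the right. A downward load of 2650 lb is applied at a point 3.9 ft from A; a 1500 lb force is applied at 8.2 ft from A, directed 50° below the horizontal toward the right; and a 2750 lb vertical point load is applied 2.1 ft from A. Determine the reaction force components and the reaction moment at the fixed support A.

A_x = -964.2 lb, A_y = 6549 lb, M_A = 25530 lb·ft

ΣF_x = 0: A_x + 1500·cos50° = 0 → A_x = -964.2 lb.
ΣF_y = 0: A_y − 2650 − 1500·sin50° − 2750 = 0 → A_y = 6549 lb.
ΣM about A: M_A − 2650·3.9 − 1500·sin50°·8.2 − 2750·2.1 = 0 → M_A = 25530 lb·ft.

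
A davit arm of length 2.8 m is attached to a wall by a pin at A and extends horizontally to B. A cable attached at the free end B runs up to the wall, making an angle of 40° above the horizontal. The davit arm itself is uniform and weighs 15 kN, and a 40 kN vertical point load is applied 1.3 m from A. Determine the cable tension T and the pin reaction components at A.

T = 40.56 kN, A_x = 31.07 kN, A_y = 28.93 kN

ΣM about A: T·sin40°·2.8 − 15·1.4 − 40·1.3 = 0 → T = 73/(2.8·0.642788) = 40.5599 ≈ 40.56 kN.
ΣF_x = 0: A_x − T·cos40° = 0 → A_x = 40.5599 × 0.766044 = 31.07 kN.
ΣF_y = 0: A_y + T·sin40° − 15 − 40 = 0 → A_y = 55 − 40.5599 × 0.642788 = 28.93 kN.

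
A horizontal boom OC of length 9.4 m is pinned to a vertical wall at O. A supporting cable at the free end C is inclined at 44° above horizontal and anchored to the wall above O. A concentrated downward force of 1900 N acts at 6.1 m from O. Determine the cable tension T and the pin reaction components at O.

ΣM about O: T·sin44°·9.4 − 1900·6.1 = 0 → T = 11590/(9.4·0.694658) = 1774.94 ≈ 1775 N.
ΣF_x = 0: O_x − T·cos44° = 0 → O_x = 1774.94 × 0.71934 = 1277 N.
ΣF_y = 0: O_y + T·sin44° − 1900 = 0 → O_y = 1900 − 1774.94 × 0.694658 = 667.0 N.

T = 1775 N, O_x = 1277 N, O_y = 667.0 N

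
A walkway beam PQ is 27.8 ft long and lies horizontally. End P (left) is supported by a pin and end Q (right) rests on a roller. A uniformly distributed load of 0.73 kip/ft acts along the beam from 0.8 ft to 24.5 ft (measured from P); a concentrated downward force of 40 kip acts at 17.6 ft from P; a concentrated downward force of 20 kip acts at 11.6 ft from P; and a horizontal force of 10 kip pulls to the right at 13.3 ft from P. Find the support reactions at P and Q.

P_x = -10.00 kip, P_y = 35.76 kip, Q_y = 41.54 kip

Resultant of the distributed load: 0.73 × 23.7 = 17.301 kip at 12.65 ft from P.
Moments about P: Q_y·27.8 − (0.73·23.7)·12.65 − 40·17.6 − 20·11.6 = 0 → Q_y = 1154.85765/27.8 = 41.5416 ≈ 41.54 kip.
ΣF_y = 0: P_y + 41.5416 − 0.73·23.7 − 40 − 20 = 0 → P_y = 35.76 kip.
ΣF_x = 0: P_x + 10 = 0 → P_x = -10.00 kip.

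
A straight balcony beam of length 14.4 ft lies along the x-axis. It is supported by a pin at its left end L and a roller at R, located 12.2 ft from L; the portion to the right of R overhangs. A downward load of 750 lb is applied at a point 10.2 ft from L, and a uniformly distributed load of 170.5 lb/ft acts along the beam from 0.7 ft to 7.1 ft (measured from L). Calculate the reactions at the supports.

L_x = 0, L_y = 865.3 lb, R_y = 975.9 lb

Resultant of the distributed load: 170.5 × 6.4 = 1091.2 lb at 3.9 ft from L.
Moments about L: R_y·12.2 − 750·10.2 − (170.5·6.4)·3.9 = 0 → R_y = 11905.68/12.2 = 975.875 ≈ 975.9 lb.
ΣF_y = 0: L_y + 975.875 − 750 − 170.5·6.4 = 0 → L_y = 865.3 lb.
ΣF_x = 0: no horizontal applied forces, so L_x = 0.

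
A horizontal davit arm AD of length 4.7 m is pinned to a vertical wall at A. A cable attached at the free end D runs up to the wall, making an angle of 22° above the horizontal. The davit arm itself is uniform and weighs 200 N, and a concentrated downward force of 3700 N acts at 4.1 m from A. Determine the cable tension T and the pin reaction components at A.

ΣM about A: T·sin22°·4.7 − 200·2.35 − 3700·4.1 = 0 → T = 15640/(4.7·0.374607) = 8883.07 ≈ 8883 N.
ΣF_x = 0: A_x − T·cos22° = 0 → A_x = 8883.07 × 0.927184 = 8236 N.
ΣF_y = 0: A_y + T·sin22° − 200 − 3700 = 0 → A_y = 3900 − 8883.07 × 0.374607 = 572.3 N.

T = 8883 N, A_x = 8236 N, A_y = 572.3 N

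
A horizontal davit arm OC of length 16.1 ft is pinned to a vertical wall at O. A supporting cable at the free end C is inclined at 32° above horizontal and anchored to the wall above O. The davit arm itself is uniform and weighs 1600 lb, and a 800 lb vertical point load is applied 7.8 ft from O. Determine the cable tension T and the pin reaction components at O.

ΣM about O: T·sin32°·16.1 − 1600·8.05 − 800·7.8 = 0 → T = 19120/(16.1·0.529919) = 2241.06 ≈ 2241 lb.
ΣF_x = 0: O_x − T·cos32° = 0 → O_x = 2241.06 × 0.848048 = 1901 lb.
ΣF_y = 0: O_y + T·sin32° − 1600 − 800 = 0 → O_y = 2400 − 2241.06 × 0.529919 = 1212 lb.

T = 2241 lb, O_x = 1901 lb, O_y = 1212 lb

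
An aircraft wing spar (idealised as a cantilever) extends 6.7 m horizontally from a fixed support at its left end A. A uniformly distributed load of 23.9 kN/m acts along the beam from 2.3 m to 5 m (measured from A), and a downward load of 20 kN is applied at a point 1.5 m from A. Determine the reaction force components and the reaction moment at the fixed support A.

A_x = 0, A_y = 84.53 kN, M_A = 265.5 kN·m

Resultant of the distributed load: 23.9 × 2.7 = 64.53 kN at 3.65 m from A.
ΣF_x = 0: A_x = 0.
ΣF_y = 0: A_y − 23.9·2.7 − 20 = 0 → A_y = 84.53 kN.
ΣM about A: M_A − (23.9·2.7)·3.65 − 20·1.5 = 0 → M_A = 265.5 kN·m.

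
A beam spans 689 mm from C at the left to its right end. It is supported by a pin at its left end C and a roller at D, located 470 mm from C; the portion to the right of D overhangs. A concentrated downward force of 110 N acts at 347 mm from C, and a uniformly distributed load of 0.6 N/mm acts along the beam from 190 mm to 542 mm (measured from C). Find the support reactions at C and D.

Resultant of the distributed load: 0.6 × 352 = 211.2 N at 366 mm from C.
Taking moments about C: D_y·470 − 110·347 − (0.6·352)·366 = 0 → D_y = 115469.2/470 = 245.679 ≈ 245.7 N.
ΣF_y = 0: C_y + 245.679 − 110 − 0.6·352 = 0 → C_y = 75.52 N.
ΣF_x = 0: no horizontal applied forces, so C_x = 0.

C_x = 0, C_y = 75.52 N, D_y = 245.7 N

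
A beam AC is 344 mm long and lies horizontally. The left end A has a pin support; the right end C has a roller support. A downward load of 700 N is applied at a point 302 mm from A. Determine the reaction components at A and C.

Taking moments about A: C_y·344 − 700·302 = 0 → C_y = 211400/344 = 614.535 ≈ 614.5 N.
ΣF_y = 0: A_y + 614.535 − 700 = 0 → A_y = 85.47 N.
ΣF_x = 0: no horizontal applied forces, so A_x = 0.

A_x = 0, A_y = 85.47 N, C_y = 614.5 N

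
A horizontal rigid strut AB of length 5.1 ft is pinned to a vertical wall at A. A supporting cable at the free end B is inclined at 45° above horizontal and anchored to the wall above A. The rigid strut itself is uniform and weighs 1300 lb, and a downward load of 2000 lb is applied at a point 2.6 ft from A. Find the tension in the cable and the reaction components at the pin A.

T = 2361 lb, A_x = 1670 lb, A_y = 1630 lb

ΣM about A: T·sin45°·5.1 − 1300·2.55 − 2000·2.6 = 0 → T = 8515/(5.1·0.707107) = 2361.18 ≈ 2361 lb.
ΣF_x = 0: A_x − T·cos45° = 0 → A_x = 2361.18 × 0.707107 = 1670 lb.
ΣF_y = 0: A_y + T·sin45° − 1300 − 2000 = 0 → A_y = 3300 − 2361.18 × 0.707107 = 1630 lb.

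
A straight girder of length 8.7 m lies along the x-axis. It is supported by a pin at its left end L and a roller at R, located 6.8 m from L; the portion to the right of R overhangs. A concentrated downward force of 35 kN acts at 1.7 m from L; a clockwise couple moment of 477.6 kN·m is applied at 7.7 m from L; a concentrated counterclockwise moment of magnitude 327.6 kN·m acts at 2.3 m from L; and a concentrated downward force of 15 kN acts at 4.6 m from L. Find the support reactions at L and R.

Moments about L: R_y·6.8 − 35·1.7 − 477.6 + 327.6 − 15·4.6 = 0 → R_y = 278.5/6.8 = 40.9559 ≈ 40.96 kN.
ΣF_y = 0: L_y + 40.9559 − 35 − 15 = 0 → L_y = 9.044 kN.
ΣF_x = 0: no horizontal applied forces, so L_x = 0.

L_x = 0, L_y = 9.044 kN, R_y = 40.96 kN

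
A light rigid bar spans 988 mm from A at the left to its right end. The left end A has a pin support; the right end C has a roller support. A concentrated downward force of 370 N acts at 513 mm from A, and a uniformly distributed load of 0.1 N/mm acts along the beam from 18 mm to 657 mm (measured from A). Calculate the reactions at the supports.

Resultant of the distributed load: 0.1 × 639 = 63.9 N at 337.5 mm from A.
Taking moments about A: C_y·988 − 370·513 − (0.1·639)·337.5 = 0 → C_y = 211376.25/988 = 213.944 ≈ 213.9 N.
ΣF_y = 0: A_y + 213.944 − 370 − 0.1·639 = 0 → A_y = 220.0 N.
ΣF_x = 0: no horizontal applied forces, so A_x = 0.

A_x = 0, A_y = 220.0 N, C_y = 213.9 N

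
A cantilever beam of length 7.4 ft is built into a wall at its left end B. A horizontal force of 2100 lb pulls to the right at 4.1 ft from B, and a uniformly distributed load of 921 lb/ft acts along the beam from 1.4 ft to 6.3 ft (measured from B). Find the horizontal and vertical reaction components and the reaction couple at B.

B_x = -2100 lb, B_y = 4513 lb, M_B = 17370 lb·ft

Resultant of the distributed load: 921 × 4.9 = 4512.9 lb at 3.85 ft from B.
ΣF_x = 0: B_x + 2100 = 0 → B_x = -2100 lb.
ΣF_y = 0: B_y − 921·4.9 = 0 → B_y = 4513 lb.
ΣM about B: M_B − (921·4.9)·3.85 = 0 → M_B = 17370 lb·ft.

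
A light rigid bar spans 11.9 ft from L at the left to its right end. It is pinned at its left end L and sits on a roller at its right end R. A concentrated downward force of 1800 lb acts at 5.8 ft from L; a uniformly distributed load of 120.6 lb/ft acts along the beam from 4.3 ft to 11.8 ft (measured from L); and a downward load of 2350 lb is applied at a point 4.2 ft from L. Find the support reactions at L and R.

L_x = 0, L_y = 2736 lb, R_y = 2319 lb

Resultant of the distributed load: 120.6 × 7.5 = 904.5 lb at 8.05 ft from L.
Taking moments about L: R_y·11.9 − 1800·5.8 − (120.6·7.5)·8.05 − 2350·4.2 = 0 → R_y = 27591.225/11.9 = 2318.59 ≈ 2319 lb.
ΣF_y = 0: L_y + 2318.59 − 1800 − 120.6·7.5 − 2350 = 0 → L_y = 2736 lb.
ΣF_x = 0: no horizontal applied forces, so L_x = 0.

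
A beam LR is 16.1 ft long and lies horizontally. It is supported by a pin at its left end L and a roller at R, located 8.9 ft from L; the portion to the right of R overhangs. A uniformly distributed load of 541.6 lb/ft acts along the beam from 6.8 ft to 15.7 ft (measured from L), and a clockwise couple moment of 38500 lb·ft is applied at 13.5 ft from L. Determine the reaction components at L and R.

Resultant of the distributed load: 541.6 × 8.9 = 4820.24 lb at 11.25 ft from L.
ΣM about L: R_y·8.9 − (541.6·8.9)·11.25 − 38500 = 0 → R_y = 92727.7/8.9 = 10418.8 ≈ 10420 lb.
ΣF_y = 0: L_y + 10418.8 − 541.6·8.9 = 0 → L_y = -5599 lb.
ΣF_x = 0: no horizontal applied forces, so L_x = 0.

L_x = 0, L_y = -5599 lb, R_y = 10420 lb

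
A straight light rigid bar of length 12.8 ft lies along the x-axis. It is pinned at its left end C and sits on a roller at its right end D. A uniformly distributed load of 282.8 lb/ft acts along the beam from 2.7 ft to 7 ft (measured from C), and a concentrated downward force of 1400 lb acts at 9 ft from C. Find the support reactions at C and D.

Resultant of the distributed load: 282.8 × 4.3 = 1216.04 lb at 4.85 ft from C.
Taking moments about C: D_y·12.8 − (282.8·4.3)·4.85 − 1400·9 = 0 → D_y = 18497.794/12.8 = 1445.14 ≈ 1445 lb.
ΣF_y = 0: C_y + 1445.14 − 282.8·4.3 − 1400 = 0 → C_y = 1171 lb.
ΣF_x = 0: no horizontal applied forces, so C_x = 0.

C_x = 0, C_y = 1171 lb, D_y = 1445 lb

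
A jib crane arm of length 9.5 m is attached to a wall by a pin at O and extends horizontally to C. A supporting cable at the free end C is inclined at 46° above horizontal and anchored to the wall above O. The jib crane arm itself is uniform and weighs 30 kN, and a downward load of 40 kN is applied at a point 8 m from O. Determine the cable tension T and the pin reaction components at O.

T = 67.68 kN, O_x = 47.01 kN, O_y = 21.32 kN

ΣM about O: T·sin46°·9.5 − 30·4.75 − 40·8 = 0 → T = 462.5/(9.5·0.71934) = 67.679 ≈ 67.68 kN.
ΣF_x = 0: O_x − T·cos46° = 0 → O_x = 67.679 × 0.694658 = 47.01 kN.
ΣF_y = 0: O_y + T·sin46° − 30 − 40 = 0 → O_y = 70 − 67.679 × 0.71934 = 21.32 kN.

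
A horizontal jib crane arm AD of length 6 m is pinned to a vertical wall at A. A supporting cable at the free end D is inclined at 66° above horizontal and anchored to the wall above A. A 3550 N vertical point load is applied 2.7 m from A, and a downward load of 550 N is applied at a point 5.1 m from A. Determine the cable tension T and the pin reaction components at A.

T = 2260 N, A_x = 919.4 N, A_y = 2035 N

ΣM about A: T·sin66°·6 − 3550·2.7 − 550·5.1 = 0 → T = 12390/(6·0.913545) = 2260.43 ≈ 2260 N.
ΣF_x = 0: A_x − T·cos66° = 0 → A_x = 2260.43 × 0.406737 = 919.4 N.
ΣF_y = 0: A_y + T·sin66° − 3550 − 550 = 0 → A_y = 4100 − 2260.43 × 0.913545 = 2035 N.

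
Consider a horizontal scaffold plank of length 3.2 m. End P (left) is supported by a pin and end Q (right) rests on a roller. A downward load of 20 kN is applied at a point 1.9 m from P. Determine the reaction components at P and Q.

P_x = 0, P_y = 8.125 kN, Q_y = 11.88 kN

Taking moments about P: Q_y·3.2 − 20·1.9 = 0 → Q_y = 38/3.2 = 11.875 ≈ 11.88 kN.
ΣF_y = 0: P_y + 11.875 − 20 = 0 → P_y = 8.125 kN.
ΣF_x = 0: no horizontal applied forces, so P_x = 0.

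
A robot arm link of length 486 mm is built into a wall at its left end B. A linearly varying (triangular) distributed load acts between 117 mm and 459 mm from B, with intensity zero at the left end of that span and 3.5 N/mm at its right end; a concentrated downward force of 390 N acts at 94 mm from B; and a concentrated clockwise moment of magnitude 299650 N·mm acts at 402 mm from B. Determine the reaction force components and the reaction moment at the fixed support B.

B_x = 0, B_y = 988.5 N, M_B = 542800 N·mm

Resultant of the triangular load: ½ × 3.5 × 342 = 598.5 N, acting at 345 mm from B (one-third of the span from the peak).
ΣF_x = 0: B_x = 0.
ΣF_y = 0: B_y − ½·3.5·342 − 390 = 0 → B_y = 988.5 N.
ΣM about B: M_B − (½·3.5·342)·345 − 390·94 − 299650 = 0 → M_B = 542800 N·mm.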